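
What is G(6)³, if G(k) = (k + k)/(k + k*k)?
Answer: 8/343 ≈ 0.023324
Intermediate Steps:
G(k) = 2*k/(k + k²) (G(k) = (2*k)/(k + k²) = 2*k/(k + k²))
G(6)³ = (2/(1 + 6))³ = (2/7)³ = 8/343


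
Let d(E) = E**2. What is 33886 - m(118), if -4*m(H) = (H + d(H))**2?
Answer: 49328327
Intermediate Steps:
m(H) = -(H + H**2)**2/4
33886 - m(118) = 33886 - (-1)*118**2*(1 + 118)**2/4 = 33886 - (-1)*13924*119**2/4 = 33886 - (-1)*13924*14161/4 = 33886 - 1*(-49294441) = 33886 + 49294441 = 49328327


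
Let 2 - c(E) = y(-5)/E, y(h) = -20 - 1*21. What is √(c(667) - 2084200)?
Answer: 15*I*√4121052163/667 ≈ 1443.7*I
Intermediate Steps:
y(h) = -41 (y(h) = -20 - 21 = -41)
c(E) = 2 + 41/E (c(E) = 2 - (-41)/E = 2 + 41/E)
√(c(667) - 2084200) = √((2 + 41/667) - 2084200) = √(1375/667 - 2084200) = √(-1390160025/667) = 15*I*√4121052163/667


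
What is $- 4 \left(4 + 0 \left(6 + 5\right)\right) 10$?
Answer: $-160$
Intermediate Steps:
$- 4 \left(4 + 0 \left(6 + 5\right)\right) 10 = - 4 \left(4 + 0 \cdot 11\right) 10 = - 4 \left(4 + 0\right) 10 = \left(-4\right) 4 \cdot 10 = \left(-16\right) 10 = -160$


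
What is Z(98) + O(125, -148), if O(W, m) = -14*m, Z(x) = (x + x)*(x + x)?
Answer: 40488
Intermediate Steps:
Z(x) = 4*x² (Z(x) = (2*x)*(2*x) = 4*x²)
Z(98) + O(125, -148) = 4*98² - 14*(-148) = 4*9604 + 2072 = 38416 + 2072 = 40488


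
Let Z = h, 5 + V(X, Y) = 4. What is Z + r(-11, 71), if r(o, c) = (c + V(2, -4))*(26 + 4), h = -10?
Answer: 2090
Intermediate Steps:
V(X, Y) = -1 (V(X, Y) = -5 + 4 = -1)
r(o, c) = -30 + 30*c (r(o, c) = (c - 1)*(26 + 4) = (-1 + c)*30 = -30 + 30*c)
Z = -10
Z + r(-11, 71) = -10 + (-30 + 30*71) = -10 + (-30 + 2130) = -10 + 2100 = 2090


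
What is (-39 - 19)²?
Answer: 3364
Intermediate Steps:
(-39 - 19)² = (-58)² = 3364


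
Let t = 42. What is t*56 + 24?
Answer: 2376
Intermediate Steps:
t*56 + 24 = 42*56 + 24 = 2352 + 24 = 2376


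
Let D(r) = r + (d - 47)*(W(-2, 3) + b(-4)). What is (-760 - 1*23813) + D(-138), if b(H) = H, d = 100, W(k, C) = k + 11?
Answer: -24446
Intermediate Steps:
W(k, C) = 11 + k
D(r) = 265 + r (D(r) = r + (100 - 47)*((11 - 2) - 4) = r + 53*(9 - 4) = r + 53*5 = r + 265 = 265 + r)
(-760 - 1*23813) + D(-138) = (-760 - 1*23813) + (265 - 138) = (-760 - 23813) + 127 = -24573 + 127 = -24446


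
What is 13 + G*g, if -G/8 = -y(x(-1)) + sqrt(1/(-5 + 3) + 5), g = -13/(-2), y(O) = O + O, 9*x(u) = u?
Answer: 13/9 - 78*sqrt(2) ≈ -108.86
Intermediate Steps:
x(u) = u/9
y(O) = 2*O
g = 13/2 (g = -13*(-1/2) = 13/2 ≈ 6.5000)
G = -16/9 - 12*sqrt(2) (G = -8*(-2*(1/9)*(-1) + sqrt(1/(-5 + 3) + 5)) = -8*(-2*(-1)/9 + sqrt(1/(-2) + 5)) = -8*(-1*(-2/9) + sqrt(-1/2 + 5)) = -8*(2/9 + sqrt(9/2)) = -8*(2/9 + 3*sqrt(2)/2) = -16/9 - 12*sqrt(2) ≈ -18.748)
13 + G*g = 13 + (-16/9 - 12*sqrt(2))*(13/2) = 13 + (-104/9 - 78*sqrt(2)) = 13/9 - 78*sqrt(2)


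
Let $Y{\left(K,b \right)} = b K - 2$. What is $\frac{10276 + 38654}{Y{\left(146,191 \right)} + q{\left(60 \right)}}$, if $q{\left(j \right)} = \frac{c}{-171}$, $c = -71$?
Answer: $\frac{1673406}{953647} \approx 1.7547$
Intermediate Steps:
$q{\left(j \right)} = \frac{71}{171}$ ($q{\left(j \right)} = - \frac{71}{-171} = \left(-71\right) \left(- \frac{1}{171}\right) = \frac{71}{171}$)
$Y{\left(K,b \right)} = -2 + K b$ ($Y{\left(K,b \right)} = K b - 2 = -2 + K b$)
$\frac{10276 + 38654}{Y{\left(146,191 \right)} + q{\left(60 \right)}} = \frac{10276 + 38654}{\left(-2 + 146 \cdot 191\right) + \frac{71}{171}} = \frac{48930}{\left(-2 + 27886\right) + \frac{71}{171}} = \frac{48930}{27884 + \frac{71}{171}} = \frac{48930}{\frac{4768235}{171}} = 48930 \cdot \frac{171}{4768235} = \frac{1673406}{953647}$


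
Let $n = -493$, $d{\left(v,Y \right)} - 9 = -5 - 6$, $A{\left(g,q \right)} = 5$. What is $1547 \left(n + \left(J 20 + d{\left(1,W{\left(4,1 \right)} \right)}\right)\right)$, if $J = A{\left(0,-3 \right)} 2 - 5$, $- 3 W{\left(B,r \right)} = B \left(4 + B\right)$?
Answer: $-611065$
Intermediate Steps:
$W{\left(B,r \right)} = - \frac{B \left(4 + B\right)}{3}$
$d{\left(v,Y \right)} = -2$ ($d{\left(v,Y \right)} = 9 - 11 = -2$)
$J = 5$ ($J = 5 \cdot 2 - 5 = 10 - 5 = 5$)
$1547 \left(n + \left(J 20 + d{\left(1,W{\left(4,1 \right)} \right)}\right)\right) = 1547 \left(-493 + \left(5 \cdot 20 - 2\right)\right) = 1547 \left(-493 + \left(100 - 2\right)\right) = 1547 \left(-493 + 98\right) = 1547 \left(-395\right) = -611065$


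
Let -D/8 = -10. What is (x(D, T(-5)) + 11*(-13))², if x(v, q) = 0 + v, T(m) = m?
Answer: 3969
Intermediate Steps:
D = 80 (D = -8*(-10) = 80)
x(v, q) = v
(x(D, T(-5)) + 11*(-13))² = (80 + 11*(-13))² = (80 - 143)² = (-63)² = 3969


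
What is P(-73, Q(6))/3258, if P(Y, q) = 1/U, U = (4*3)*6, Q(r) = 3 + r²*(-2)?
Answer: 1/234576 ≈ 4.2630e-6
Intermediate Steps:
Q(r) = 3 - 2*r²
U = 72 (U = 12*6 = 72)
P(Y, q) = 1/72
P(-73, Q(6))/3258 = (1/72)/3258 = (1/72)*(1/3258) = 1/234576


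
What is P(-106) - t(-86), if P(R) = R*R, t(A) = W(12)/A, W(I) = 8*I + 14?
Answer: 483203/43 ≈ 11237.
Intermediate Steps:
W(I) = 14 + 8*I
t(A) = 110/A (t(A) = (14 + 8*12)/A = (14 + 96)/A = 110/A)
P(R) = R**2
P(-106) - t(-86) = (-106)**2 - 110/(-86) = 11236 - 110*(-1)/86 = 11236 - 1*(-55/43) = 11236 + 55/43 = 483203/43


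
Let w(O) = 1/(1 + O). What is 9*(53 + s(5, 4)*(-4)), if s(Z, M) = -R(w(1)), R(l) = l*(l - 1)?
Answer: 468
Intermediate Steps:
R(l) = l*(-1 + l)
s(Z, M) = ¼ (s(Z, M) = -(-1 + 1/(1 + 1))/(1 + 1) = -(-1 + 1/2)/2 = -(-1 + ½)/2 = -(-1)/(2*2) = -1*(-¼) = ¼)
9*(53 + s(5, 4)*(-4)) = 9*(53 + (¼)*(-4)) = 9*(53 - 1) = 9*52 = 468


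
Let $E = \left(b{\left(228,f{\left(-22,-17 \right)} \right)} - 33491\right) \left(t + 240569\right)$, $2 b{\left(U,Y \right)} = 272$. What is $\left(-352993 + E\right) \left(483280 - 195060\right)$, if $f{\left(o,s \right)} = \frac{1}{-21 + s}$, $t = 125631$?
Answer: $-3520594039862460$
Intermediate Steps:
$b{\left(U,Y \right)} = 136$ ($b{\left(U,Y \right)} = \frac{1}{2} \cdot 272 = 136$)
$E = -12214601000$ ($E = \left(136 - 33491\right) \left(125631 + 240569\right) = \left(-33355\right) 366200 = -12214601000$)
$\left(-352993 + E\right) \left(483280 - 195060\right) = \left(-352993 - 12214601000\right) \left(483280 - 195060\right) = \left(-12214953993\right) 288220 = -3520594039862460$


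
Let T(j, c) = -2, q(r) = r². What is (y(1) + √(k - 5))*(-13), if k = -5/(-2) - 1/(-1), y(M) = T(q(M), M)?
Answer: 26 - 13*I*√6/2 ≈ 26.0 - 15.922*I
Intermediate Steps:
y(M) = -2
k = 7/2 (k = -5*(-½) - 1*(-1) = 5/2 + 1 = 7/2 ≈ 3.5000)
(y(1) + √(k - 5))*(-13) = (-2 + √(7/2 - 5))*(-13) = (-2 + √(-3/2))*(-13) = (-2 + I*√6/2)*(-13) = 26 - 13*I*√6/2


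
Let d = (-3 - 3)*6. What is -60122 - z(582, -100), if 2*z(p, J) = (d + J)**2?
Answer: -69370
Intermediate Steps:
d = -36 (d = -6*6 = -36)
z(p, J) = (-36 + J)**2/2
-60122 - z(582, -100) = -60122 - (-36 - 100)**2/2 = -60122 - (-136)**2/2 = -60122 - 18496/2 = -60122 - 1*9248 = -60122 - 9248 = -69370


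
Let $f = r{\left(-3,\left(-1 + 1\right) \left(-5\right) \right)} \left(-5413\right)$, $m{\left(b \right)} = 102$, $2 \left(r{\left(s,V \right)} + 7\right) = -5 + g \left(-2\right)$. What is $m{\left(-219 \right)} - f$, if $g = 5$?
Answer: $- \frac{156773}{2} \approx -78387.0$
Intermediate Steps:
$r{\left(s,V \right)} = - \frac{29}{2}$ ($r{\left(s,V \right)} = -7 + \frac{-5 + 5 \left(-2\right)}{2} = -7 + \frac{-5 - 10}{2} = -7 + \frac{1}{2} \left(-15\right) = -7 - \frac{15}{2} = - \frac{29}{2}$)
$f = \frac{156977}{2}$ ($f = \left(- \frac{29}{2}\right) \left(-5413\right) = \frac{156977}{2} \approx 78489.0$)
$m{\left(-219 \right)} - f = 102 - \frac{156977}{2} = - \frac{156773}{2}$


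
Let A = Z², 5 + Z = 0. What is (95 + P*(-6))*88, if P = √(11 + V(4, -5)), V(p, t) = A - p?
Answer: 8360 - 2112*√2 ≈ 5373.2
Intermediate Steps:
Z = -5 (Z = -5 + 0 = -5)
A = 25 (A = (-5)² = 25)
V(p, t) = 25 - p
P = 4*√2 (P = √(11 + (25 - 1*4)) = √(11 + (25 - 4)) = √(11 + 21) = √32 = 4*√2 ≈ 5.6569)
(95 + P*(-6))*88 = (95 + (4*√2)*(-6))*88 = (95 - 24*√2)*88 = 8360 - 2112*√2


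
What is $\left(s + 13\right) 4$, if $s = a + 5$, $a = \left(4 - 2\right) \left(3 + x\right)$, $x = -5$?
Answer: $56$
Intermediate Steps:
$a = -4$ ($a = \left(4 - 2\right) \left(3 - 5\right) = 2 \left(-2\right) = -4$)
$s = 1$ ($s = -4 + 5 = 1$)
$\left(s + 13\right) 4 = \left(1 + 13\right) 4 = 14 \cdot 4 = 56$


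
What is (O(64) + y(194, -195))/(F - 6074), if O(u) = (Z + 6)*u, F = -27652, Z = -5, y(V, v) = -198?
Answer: 67/16863 ≈ 0.0039732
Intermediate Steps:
O(u) = u (O(u) = (-5 + 6)*u = 1*u = u)
(O(64) + y(194, -195))/(F - 6074) = (64 - 198)/(-27652 - 6074) = -134/(-33726) = -134*(-1/33726) = 67/16863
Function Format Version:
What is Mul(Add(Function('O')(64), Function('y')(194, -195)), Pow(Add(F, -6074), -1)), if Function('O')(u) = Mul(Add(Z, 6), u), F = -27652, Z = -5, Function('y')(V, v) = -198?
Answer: Rational(67, 16863) ≈ 0.0039732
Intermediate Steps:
Function('O')(u) = u (Function('O')(u) = Mul(Add(-5, 6), u) = Mul(1, u) = u)
Mul(Add(Function('O')(64), Function('y')(194, -195)), Pow(Add(F, -6074), -1)) = Mul(Add(64, -198), Pow(Add(-27652, -6074), -1)) = Mul(-134, Pow(-33726, -1)) = Mul(-134, Rational(-1, 33726)) = Rational(67, 16863)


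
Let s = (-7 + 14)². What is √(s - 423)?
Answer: I*√374 ≈ 19.339*I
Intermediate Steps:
s = 49 (s = 7² = 49)
√(s - 423) = √(49 - 423) = √(-374) = I*√374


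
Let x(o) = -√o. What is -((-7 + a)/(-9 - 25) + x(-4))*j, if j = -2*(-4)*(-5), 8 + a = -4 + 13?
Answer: 120/17 - 80*I ≈ 7.0588 - 80.0*I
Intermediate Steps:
a = 1 (a = -8 + (-4 + 13) = -8 + 9 = 1)
j = -40 (j = 8*(-5) = -40)
-((-7 + a)/(-9 - 25) + x(-4))*j = -((-7 + 1)/(-9 - 25) - √(-4))*(-40) = -(-6/(-34) - 2*I)*(-40) = -(-6*(-1/34) - 2*I)*(-40) = -(3/17 - 2*I)*(-40) = -(-120/17 + 80*I) = 120/17 - 80*I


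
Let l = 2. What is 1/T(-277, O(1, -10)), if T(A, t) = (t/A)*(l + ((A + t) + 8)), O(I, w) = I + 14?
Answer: 277/3780 ≈ 0.073280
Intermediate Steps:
O(I, w) = 14 + I
T(A, t) = t*(10 + A + t)/A (T(A, t) = (t/A)*(2 + ((A + t) + 8)) = (t/A)*(2 + (8 + A + t)) = (t/A)*(10 + A + t) = t*(10 + A + t)/A)
1/T(-277, O(1, -10)) = 1/((14 + 1)*(10 - 277 + (14 + 1))/(-277)) = 1/(15*(-1/277)*(10 - 277 + 15)) = 1/(15*(-1/277)*(-252)) = 1/(3780/277) = 277/3780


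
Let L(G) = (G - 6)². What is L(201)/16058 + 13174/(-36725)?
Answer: 1184920033/589730050 ≈ 2.0093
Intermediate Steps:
L(G) = (-6 + G)²
L(201)/16058 + 13174/(-36725) = (-6 + 201)²/16058 + 13174/(-36725) = 195²*(1/16058) + 13174*(-1/36725) = 38025*(1/16058) - 13174/36725 = 38025/16058 - 13174/36725 = 1184920033/589730050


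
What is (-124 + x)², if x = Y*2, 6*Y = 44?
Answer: 107584/9 ≈ 11954.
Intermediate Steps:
Y = 22/3 (Y = (⅙)*44 = 22/3 ≈ 7.3333)
x = 44/3 (x = (22/3)*2 = 44/3 ≈ 14.667)
(-124 + x)² = (-124 + 44/3)² = (-328/3)² = 107584/9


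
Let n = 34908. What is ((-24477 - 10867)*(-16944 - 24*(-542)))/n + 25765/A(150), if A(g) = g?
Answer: 362775037/87270 ≈ 4156.9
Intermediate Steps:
((-24477 - 10867)*(-16944 - 24*(-542)))/n + 25765/A(150) = ((-24477 - 10867)*(-16944 - 24*(-542)))/34908 + 25765/150 = -35344*(-16944 + 13008)*(1/34908) + 25765*(1/150) = -35344*(-3936)*(1/34908) + 5153/30 = 139113984*(1/34908) + 5153/30 = 11592832/2909 + 5153/30 = 362775037/87270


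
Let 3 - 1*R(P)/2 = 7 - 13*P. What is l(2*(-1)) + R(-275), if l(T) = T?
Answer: -7160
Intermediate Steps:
R(P) = -8 + 26*P (R(P) = 6 - 2*(7 - 13*P) = 6 + (-14 + 26*P) = -8 + 26*P)
l(2*(-1)) + R(-275) = 2*(-1) + (-8 + 26*(-275)) = -2 + (-8 - 7150) = -2 - 7158 = -7160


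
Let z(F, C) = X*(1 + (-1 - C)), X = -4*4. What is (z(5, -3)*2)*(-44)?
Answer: 4224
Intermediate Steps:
X = -16
z(F, C) = 16*C (z(F, C) = -16*(1 + (-1 - C)) = -(-16)*C = 16*C)
(z(5, -3)*2)*(-44) = ((16*(-3))*2)*(-44) = -48*2*(-44) = -96*(-44) = 4224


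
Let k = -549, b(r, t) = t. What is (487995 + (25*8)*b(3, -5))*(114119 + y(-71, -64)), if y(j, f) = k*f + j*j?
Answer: 75141380520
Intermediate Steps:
y(j, f) = j**2 - 549*f (y(j, f) = -549*f + j*j = -549*f + j**2 = j**2 - 549*f)
(487995 + (25*8)*b(3, -5))*(114119 + y(-71, -64)) = (487995 + (25*8)*(-5))*(114119 + ((-71)**2 - 549*(-64))) = (487995 + 200*(-5))*(114119 + (5041 + 35136)) = (487995 - 1000)*(114119 + 40177) = 486995*154296 = 75141380520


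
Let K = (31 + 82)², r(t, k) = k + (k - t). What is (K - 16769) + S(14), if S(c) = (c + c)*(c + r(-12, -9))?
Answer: -3776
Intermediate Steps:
r(t, k) = -t + 2*k
K = 12769 (K = 113² = 12769)
S(c) = 2*c*(-6 + c) (S(c) = (c + c)*(c + (-1*(-12) + 2*(-9))) = (2*c)*(c + (12 - 18)) = (2*c)*(c - 6) = (2*c)*(-6 + c) = 2*c*(-6 + c))
(K - 16769) + S(14) = (12769 - 16769) + 2*14*(-6 + 14) = -4000 + 2*14*8 = -4000 + 224 = -3776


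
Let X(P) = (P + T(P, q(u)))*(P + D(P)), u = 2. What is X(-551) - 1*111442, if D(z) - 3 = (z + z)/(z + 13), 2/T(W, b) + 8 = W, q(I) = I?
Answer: 2190550653/11567 ≈ 1.8938e+5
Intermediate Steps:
T(W, b) = 2/(-8 + W)
D(z) = 3 + 2*z/(13 + z) (D(z) = 3 + (z + z)/(z + 13) = 3 + (2*z)/(13 + z) = 3 + 2*z/(13 + z))
X(P) = (P + 2/(-8 + P))*(P + (39 + 5*P)/(13 + P))
X(-551) - 1*111442 = (78 + (-551)**4 - 276*(-551) - 103*(-551)**2 + 10*(-551)**3)/(-104 + (-551)**2 + 5*(-551)) - 1*111442 = (78 + 92173567201 + 152076 - 103*303601 + 10*(-167284151))/(-104 + 303601 - 2755) - 111442 = (78 + 92173567201 + 152076 - 31270903 - 1672841510)/300742 - 111442 = (1/300742)*90469606942 - 111442 = 3479600267/11567 - 111442 = 2190550653/11567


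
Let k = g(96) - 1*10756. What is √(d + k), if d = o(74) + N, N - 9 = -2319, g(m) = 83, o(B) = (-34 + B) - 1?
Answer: 4*I*√809 ≈ 113.77*I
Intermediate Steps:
o(B) = -35 + B
k = -10673 (k = 83 - 1*10756 = 83 - 10756 = -10673)
N = -2310 (N = 9 - 2319 = -2310)
d = -2271 (d = (-35 + 74) - 2310 = 39 - 2310 = -2271)
√(d + k) = √(-2271 - 10673) = √(-12944) = 4*I*√809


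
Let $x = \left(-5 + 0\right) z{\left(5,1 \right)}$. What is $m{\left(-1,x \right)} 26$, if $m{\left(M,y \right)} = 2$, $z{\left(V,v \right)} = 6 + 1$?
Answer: $52$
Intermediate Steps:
$z{\left(V,v \right)} = 7$
$x = -35$ ($x = \left(-5 + 0\right) 7 = \left(-5\right) 7 = -35$)
$m{\left(-1,x \right)} 26 = 2 \cdot 26 = 52$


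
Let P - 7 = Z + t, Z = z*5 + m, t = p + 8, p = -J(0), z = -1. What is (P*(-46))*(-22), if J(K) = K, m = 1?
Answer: 11132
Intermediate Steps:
p = 0 (p = -1*0 = 0)
t = 8 (t = 0 + 8 = 8)
Z = -4 (Z = -1*5 + 1 = -5 + 1 = -4)
P = 11 (P = 7 + (-4 + 8) = 7 + 4 = 11)
(P*(-46))*(-22) = (11*(-46))*(-22) = -506*(-22) = 11132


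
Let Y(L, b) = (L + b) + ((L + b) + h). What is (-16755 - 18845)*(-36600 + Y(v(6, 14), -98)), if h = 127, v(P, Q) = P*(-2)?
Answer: 1306270800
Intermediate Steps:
v(P, Q) = -2*P
Y(L, b) = 127 + 2*L + 2*b (Y(L, b) = (L + b) + ((L + b) + 127) = (L + b) + (127 + L + b) = 127 + 2*L + 2*b)
(-16755 - 18845)*(-36600 + Y(v(6, 14), -98)) = (-16755 - 18845)*(-36600 + (127 + 2*(-2*6) + 2*(-98))) = -35600*(-36600 + (127 + 2*(-12) - 196)) = -35600*(-36600 + (127 - 24 - 196)) = -35600*(-36600 - 93) = -35600*(-36693) = 1306270800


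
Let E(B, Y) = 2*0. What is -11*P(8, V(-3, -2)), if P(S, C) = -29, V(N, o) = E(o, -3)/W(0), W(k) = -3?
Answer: 319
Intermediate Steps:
E(B, Y) = 0
V(N, o) = 0 (V(N, o) = 0/(-3) = 0*(-⅓) = 0)
-11*P(8, V(-3, -2)) = -11*(-29) = 319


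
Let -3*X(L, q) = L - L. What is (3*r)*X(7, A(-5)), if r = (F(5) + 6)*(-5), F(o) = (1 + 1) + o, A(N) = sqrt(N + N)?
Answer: 0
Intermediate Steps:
A(N) = sqrt(2)*sqrt(N) (A(N) = sqrt(2*N) = sqrt(2)*sqrt(N))
X(L, q) = 0 (X(L, q) = -(L - L)/3 = -1/3*0 = 0)
F(o) = 2 + o
r = -65 (r = ((2 + 5) + 6)*(-5) = (7 + 6)*(-5) = 13*(-5) = -65)
(3*r)*X(7, A(-5)) = (3*(-65))*0 = -195*0 = 0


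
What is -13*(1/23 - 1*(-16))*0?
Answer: 0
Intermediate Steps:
-13*(1/23 - 1*(-16))*0 = -13*(1/23 + 16)*0 = -13*369/23*0 = -4797/23*0 = 0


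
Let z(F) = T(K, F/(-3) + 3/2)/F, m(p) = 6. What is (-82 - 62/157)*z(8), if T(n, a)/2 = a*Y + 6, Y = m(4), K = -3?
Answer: 3234/157 ≈ 20.599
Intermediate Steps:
Y = 6
T(n, a) = 12 + 12*a (T(n, a) = 2*(a*6 + 6) = 2*(6*a + 6) = 2*(6 + 6*a) = 12 + 12*a)
z(F) = (30 - 4*F)/F (z(F) = (12 + 12*(F/(-3) + 3/2))/F = (12 + 12*(F*(-⅓) + 3*(½)))/F = (12 + 12*(-F/3 + 3/2))/F = (12 + 12*(3/2 - F/3))/F = (12 + (18 - 4*F))/F = (30 - 4*F)/F)
(-82 - 62/157)*z(8) = (-82 - 62/157)*(-4 + 30/8) = (-82 - 62*1/157)*(-4 + 30*(⅛)) = (-82 - 62/157)*(-4 + 15/4) = -12936/157*(-¼) = 3234/157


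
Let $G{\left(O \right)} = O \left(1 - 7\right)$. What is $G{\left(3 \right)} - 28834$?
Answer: $-28852$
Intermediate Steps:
$G{\left(O \right)} = - 6 O$ ($G{\left(O \right)} = O \left(1 - 7\right) = O \left(-6\right) = - 6 O$)
$G{\left(3 \right)} - 28834 = \left(-6\right) 3 - 28834 = -18 - 28834 = -28852$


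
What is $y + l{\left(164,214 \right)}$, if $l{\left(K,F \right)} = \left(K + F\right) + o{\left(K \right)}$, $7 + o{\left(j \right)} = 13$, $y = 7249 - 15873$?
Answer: $-8240$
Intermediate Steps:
$y = -8624$ ($y = 7249 - 15873 = -8624$)
$o{\left(j \right)} = 6$ ($o{\left(j \right)} = -7 + 13 = 6$)
$l{\left(K,F \right)} = 6 + F + K$ ($l{\left(K,F \right)} = \left(K + F\right) + 6 = \left(F + K\right) + 6 = 6 + F + K$)
$y + l{\left(164,214 \right)} = -8624 + \left(6 + 214 + 164\right) = -8624 + 384 = -8240$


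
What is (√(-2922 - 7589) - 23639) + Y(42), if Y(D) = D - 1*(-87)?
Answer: -23510 + I*√10511 ≈ -23510.0 + 102.52*I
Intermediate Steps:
Y(D) = 87 + D (Y(D) = D + 87 = 87 + D)
(√(-2922 - 7589) - 23639) + Y(42) = (√(-2922 - 7589) - 23639) + (87 + 42) = (√(-10511) - 23639) + 129 = (I*√10511 - 23639) + 129 = (-23639 + I*√10511) + 129 = -23510 + I*√10511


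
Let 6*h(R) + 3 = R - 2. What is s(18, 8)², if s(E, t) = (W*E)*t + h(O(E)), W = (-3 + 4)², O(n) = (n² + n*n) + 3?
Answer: 570025/9 ≈ 63336.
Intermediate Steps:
O(n) = 3 + 2*n² (O(n) = (n² + n²) + 3 = 2*n² + 3 = 3 + 2*n²)
W = 1 (W = 1² = 1)
h(R) = -⅚ + R/6 (h(R) = -½ + (R - 2)/6 = -½ + (-2 + R)/6 = -½ + (-⅓ + R/6) = -⅚ + R/6)
s(E, t) = -⅓ + E²/3 + E*t (s(E, t) = (1*E)*t + (-⅚ + (3 + 2*E²)/6) = E*t + (-⅚ + (½ + E²/3)) = E*t + (-⅓ + E²/3) = -⅓ + E²/3 + E*t)
s(18, 8)² = (-⅓ + (⅓)*18² + 18*8)² = (-⅓ + (⅓)*324 + 144)² = (-⅓ + 108 + 144)² = (755/3)² = 570025/9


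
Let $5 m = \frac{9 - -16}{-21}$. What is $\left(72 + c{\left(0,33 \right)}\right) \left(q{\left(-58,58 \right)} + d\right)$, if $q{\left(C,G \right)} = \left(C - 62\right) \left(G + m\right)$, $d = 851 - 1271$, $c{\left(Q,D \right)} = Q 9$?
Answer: $- \frac{3705120}{7} \approx -5.293 \cdot 10^{5}$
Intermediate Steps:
$c{\left(Q,D \right)} = 9 Q$
$m = - \frac{5}{21}$ ($m = \frac{\left(9 - -16\right) \frac{1}{-21}}{5} = \frac{\left(9 + 16\right) \left(- \frac{1}{21}\right)}{5} = \frac{25 \left(- \frac{1}{21}\right)}{5} = \frac{1}{5} \left(- \frac{25}{21}\right) = - \frac{5}{21} \approx -0.2381$)
$d = -420$ ($d = 851 - 1271 = -420$)
$q{\left(C,G \right)} = \left(-62 + C\right) \left(- \frac{5}{21} + G\right)$ ($q{\left(C,G \right)} = \left(C - 62\right) \left(G - \frac{5}{21}\right) = \left(-62 + C\right) \left(- \frac{5}{21} + G\right)$)
$\left(72 + c{\left(0,33 \right)}\right) \left(q{\left(-58,58 \right)} + d\right) = \left(72 + 9 \cdot 0\right) \left(\left(\frac{310}{21} - 3596 - - \frac{290}{21} - 3364\right) - 420\right) = \left(72 + 0\right) \left(\left(\frac{310}{21} - 3596 + \frac{290}{21} - 3364\right) - 420\right) = 72 \left(- \frac{48520}{7} - 420\right) = 72 \left(- \frac{51460}{7}\right) = - \frac{3705120}{7}$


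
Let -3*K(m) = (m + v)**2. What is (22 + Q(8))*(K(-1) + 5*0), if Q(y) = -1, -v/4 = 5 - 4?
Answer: -175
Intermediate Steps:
v = -4 (v = -4*(5 - 4) = -4*1 = -4)
K(m) = -(-4 + m)**2/3 (K(m) = -(m - 4)**2/3 = -(-4 + m)**2/3)
(22 + Q(8))*(K(-1) + 5*0) = (22 - 1)*(-(-4 - 1)**2/3 + 5*0) = 21*(-1/3*(-5)**2 + 0) = 21*(-1/3*25 + 0) = 21*(-25/3 + 0) = 21*(-25/3) = -175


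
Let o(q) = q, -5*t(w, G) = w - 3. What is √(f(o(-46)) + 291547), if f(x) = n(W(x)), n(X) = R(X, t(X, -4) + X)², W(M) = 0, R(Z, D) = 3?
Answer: 2*√72889 ≈ 539.96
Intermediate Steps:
t(w, G) = ⅗ - w/5 (t(w, G) = -(w - 3)/5 = -(-3 + w)/5 = ⅗ - w/5)
n(X) = 9 (n(X) = 3² = 9)
f(x) = 9
√(f(o(-46)) + 291547) = √(9 + 291547) = √291556 = 2*√72889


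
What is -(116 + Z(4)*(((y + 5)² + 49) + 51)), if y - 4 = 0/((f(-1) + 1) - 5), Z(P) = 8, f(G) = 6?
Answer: -1564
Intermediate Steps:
y = 4 (y = 4 + 0/((6 + 1) - 5) = 4 + 0/(7 - 5) = 4 + 0/2 = 4 + 0*(½) = 4 + 0 = 4)
-(116 + Z(4)*(((y + 5)² + 49) + 51)) = -(116 + 8*(((4 + 5)² + 49) + 51)) = -(116 + 8*((9² + 49) + 51)) = -(116 + 8*((81 + 49) + 51)) = -(116 + 8*(130 + 51)) = -(116 + 8*181) = -(116 + 1448) = -1*1564 = -1564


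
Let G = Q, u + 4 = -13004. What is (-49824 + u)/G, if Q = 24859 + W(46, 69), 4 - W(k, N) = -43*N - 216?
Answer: -31416/14023 ≈ -2.2403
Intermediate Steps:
W(k, N) = 220 + 43*N (W(k, N) = 4 - (-43*N - 216) = 4 - (-216 - 43*N) = 4 + (216 + 43*N) = 220 + 43*N)
u = -13008 (u = -4 - 13004 = -13008)
Q = 28046 (Q = 24859 + (220 + 43*69) = 24859 + (220 + 2967) = 24859 + 3187 = 28046)
G = 28046
(-49824 + u)/G = (-49824 - 13008)/28046 = -62832*1/28046 = -31416/14023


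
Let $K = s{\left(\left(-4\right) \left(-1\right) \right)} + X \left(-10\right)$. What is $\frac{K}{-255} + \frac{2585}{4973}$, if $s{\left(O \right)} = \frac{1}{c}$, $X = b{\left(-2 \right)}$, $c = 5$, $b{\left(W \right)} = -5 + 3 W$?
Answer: $\frac{555752}{6340575} \approx 0.08765$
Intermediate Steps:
$X = -11$ ($X = -5 + 3 \left(-2\right) = -5 - 6 = -11$)
$s{\left(O \right)} = \frac{1}{5}$
$K = \frac{551}{5}$ ($K = \frac{1}{5} - -110 = \frac{1}{5} + 110 = \frac{551}{5} \approx 110.2$)
$\frac{K}{-255} + \frac{2585}{4973} = \frac{551}{5 \left(-255\right)} + \frac{2585}{4973} = \frac{551}{5} \left(- \frac{1}{255}\right) + 2585 \cdot \frac{1}{4973} = - \frac{551}{1275} + \frac{2585}{4973} = \frac{555752}{6340575}$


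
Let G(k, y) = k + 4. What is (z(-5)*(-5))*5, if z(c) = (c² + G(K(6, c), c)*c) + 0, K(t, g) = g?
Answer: -750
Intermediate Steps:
G(k, y) = 4 + k
z(c) = c² + c*(4 + c) (z(c) = (c² + (4 + c)*c) + 0 = (c² + c*(4 + c)) + 0 = c² + c*(4 + c))
(z(-5)*(-5))*5 = ((2*(-5)*(2 - 5))*(-5))*5 = ((2*(-5)*(-3))*(-5))*5 = (30*(-5))*5 = -150*5 = -750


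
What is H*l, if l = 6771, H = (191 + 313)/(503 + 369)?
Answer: 426573/109 ≈ 3913.5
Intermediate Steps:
H = 63/109 (H = 504/872 = 504*(1/872) = 63/109 ≈ 0.57798)
H*l = (63/109)*6771 = 426573/109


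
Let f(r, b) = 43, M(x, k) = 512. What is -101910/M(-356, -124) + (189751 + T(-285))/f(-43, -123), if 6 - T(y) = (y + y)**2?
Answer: -36787673/11008 ≈ -3341.9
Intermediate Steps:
T(y) = 6 - 4*y**2 (T(y) = 6 - (y + y)**2 = 6 - (2*y)**2 = 6 - 4*y**2)
-101910/M(-356, -124) + (189751 + T(-285))/f(-43, -123) = -101910/512 + (189751 + (6 - 4*(-285)**2))/43 = -101910*1/512 + (189751 + (6 - 4*81225))*(1/43) = -50955/256 + (189751 + (6 - 324900))*(1/43) = -50955/256 + (189751 - 324894)*(1/43) = -50955/256 - 135143*1/43 = -50955/256 - 135143/43 = -36787673/11008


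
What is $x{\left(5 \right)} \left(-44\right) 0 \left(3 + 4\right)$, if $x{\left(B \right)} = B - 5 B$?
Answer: $0$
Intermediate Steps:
$x{\left(B \right)} = - 4 B$
$x{\left(5 \right)} \left(-44\right) 0 \left(3 + 4\right) = \left(-4\right) 5 \left(-44\right) 0 \left(3 + 4\right) = \left(-20\right) \left(-44\right) 0 \cdot 7 = 880 \cdot 0 = 0$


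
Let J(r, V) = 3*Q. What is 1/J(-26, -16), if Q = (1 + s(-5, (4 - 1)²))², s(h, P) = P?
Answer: 1/300 ≈ 0.0033333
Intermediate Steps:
Q = 100 (Q = (1 + (4 - 1)²)² = (1 + 3²)² = (1 + 9)² = 10² = 100)
J(r, V) = 300 (J(r, V) = 3*100 = 300)
1/J(-26, -16) = 1/300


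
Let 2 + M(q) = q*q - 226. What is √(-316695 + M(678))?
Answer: √142761 ≈ 377.84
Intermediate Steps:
M(q) = -228 + q² (M(q) = -2 + (q*q - 226) = -2 + (q² - 226) = -2 + (-226 + q²) = -228 + q²)
√(-316695 + M(678)) = √(-316695 + (-228 + 678²)) = √(-316695 + (-228 + 459684)) = √(-316695 + 459456) = √142761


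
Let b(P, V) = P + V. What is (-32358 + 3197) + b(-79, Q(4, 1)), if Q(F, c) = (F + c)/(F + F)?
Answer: -233915/8 ≈ -29239.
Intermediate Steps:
Q(F, c) = (F + c)/(2*F) (Q(F, c) = (F + c)/((2*F)) = (F + c)*(1/(2*F)) = (F + c)/(2*F))
(-32358 + 3197) + b(-79, Q(4, 1)) = (-32358 + 3197) + (-79 + (1/2)*(4 + 1)/4) = -29161 + (-79 + (1/2)*(1/4)*5) = -29161 + (-79 + 5/8) = -29161 - 627/8 = -233915/8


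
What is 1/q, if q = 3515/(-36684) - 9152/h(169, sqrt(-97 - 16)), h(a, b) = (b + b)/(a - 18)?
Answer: -14570701380/642509118711752665481 - 929857359315456*I*sqrt(113)/642509118711752665481 ≈ -2.2678e-11 - 1.5384e-5*I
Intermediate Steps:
h(a, b) = 2*b/(-18 + a) (h(a, b) = (2*b)/(-18 + a) = 2*b/(-18 + a))
q = -3515/36684 + 690976*I*sqrt(113)/113 (q = 3515/(-36684) - 9152*(-18 + 169)/(2*sqrt(-97 - 16)) = 3515*(-1/36684) - 9152*(-151*I*sqrt(113)/226) = -3515/36684 - 9152*(-151*I*sqrt(113)/226) = -3515/36684 - (-690976)*I*sqrt(113)/113 = -3515/36684 + 690976*I*sqrt(113)/113 ≈ -0.095818 + 65002.0*I)
1/q = 1/(-3515/36684 + 690976*I*sqrt(113)/113)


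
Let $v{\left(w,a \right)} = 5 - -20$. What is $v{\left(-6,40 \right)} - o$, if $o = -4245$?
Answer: $4270$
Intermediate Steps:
$v{\left(w,a \right)} = 25$ ($v{\left(w,a \right)} = 5 + 20 = 25$)
$v{\left(-6,40 \right)} - o = 25 - -4245 = 25 + 4245 = 4270$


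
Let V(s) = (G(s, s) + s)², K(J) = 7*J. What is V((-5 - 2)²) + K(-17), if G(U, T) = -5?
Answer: 1817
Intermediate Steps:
V(s) = (-5 + s)²
V((-5 - 2)²) + K(-17) = (-5 + (-5 - 2)²)² + 7*(-17) = (-5 + (-7)²)² - 119 = (-5 + 49)² - 119 = 44² - 119 = 1936 - 119 = 1817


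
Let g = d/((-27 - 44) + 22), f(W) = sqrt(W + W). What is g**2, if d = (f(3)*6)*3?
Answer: 1944/2401 ≈ 0.80966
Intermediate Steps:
f(W) = sqrt(2)*sqrt(W) (f(W) = sqrt(2*W) = sqrt(2)*sqrt(W))
d = 18*sqrt(6) (d = ((sqrt(2)*sqrt(3))*6)*3 = (sqrt(6)*6)*3 = (6*sqrt(6))*3 = 18*sqrt(6) ≈ 44.091)
g = -18*sqrt(6)/49 (g = (18*sqrt(6))/((-27 - 44) + 22) = (18*sqrt(6))/(-71 + 22) = (18*sqrt(6))/(-49) = (18*sqrt(6))*(-1/49) = -18*sqrt(6)/49 ≈ -0.89981)
g**2 = (-18*sqrt(6)/49)**2 = 1944/2401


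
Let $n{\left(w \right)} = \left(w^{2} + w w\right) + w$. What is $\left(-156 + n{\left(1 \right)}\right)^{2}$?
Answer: $23409$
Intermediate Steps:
$n{\left(w \right)} = w + 2 w^{2}$ ($n{\left(w \right)} = \left(w^{2} + w^{2}\right) + w = 2 w^{2} + w = w + 2 w^{2}$)
$\left(-156 + n{\left(1 \right)}\right)^{2} = \left(-156 + 1 \left(1 + 2 \cdot 1\right)\right)^{2} = \left(-156 + 1 \left(1 + 2\right)\right)^{2} = \left(-156 + 1 \cdot 3\right)^{2} = \left(-156 + 3\right)^{2} = \left(-153\right)^{2} = 23409$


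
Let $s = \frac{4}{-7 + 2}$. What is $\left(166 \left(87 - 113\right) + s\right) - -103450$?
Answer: $\frac{495666}{5} \approx 99133.0$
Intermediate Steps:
$s = - \frac{4}{5}$ ($s = \frac{4}{-5} = 4 \left(- \frac{1}{5}\right) = - \frac{4}{5} \approx -0.8$)
$\left(166 \left(87 - 113\right) + s\right) - -103450 = \left(166 \left(87 - 113\right) - \frac{4}{5}\right) - -103450 = \left(166 \left(-26\right) - \frac{4}{5}\right) + 103450 = \left(-4316 - \frac{4}{5}\right) + 103450 = - \frac{21584}{5} + 103450 = \frac{495666}{5}$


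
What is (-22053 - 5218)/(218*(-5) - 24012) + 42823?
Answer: 1074970217/25102 ≈ 42824.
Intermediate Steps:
(-22053 - 5218)/(218*(-5) - 24012) + 42823 = -27271/(-1090 - 24012) + 42823 = -27271/(-25102) + 42823 = -27271*(-1/25102) + 42823 = 27271/25102 + 42823 = 1074970217/25102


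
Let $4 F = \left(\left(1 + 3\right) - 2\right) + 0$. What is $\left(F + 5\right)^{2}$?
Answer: $\frac{121}{4} \approx 30.25$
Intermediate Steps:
$F = \frac{1}{2}$ ($F = \frac{\left(\left(1 + 3\right) - 2\right) + 0}{4} = \frac{\left(4 - 2\right) + 0}{4} = \frac{2 + 0}{4} = \frac{1}{4} \cdot 2 = \frac{1}{2} \approx 0.5$)
$\left(F + 5\right)^{2} = \left(\frac{1}{2} + 5\right)^{2} = \left(\frac{11}{2}\right)^{2} = \frac{121}{4}$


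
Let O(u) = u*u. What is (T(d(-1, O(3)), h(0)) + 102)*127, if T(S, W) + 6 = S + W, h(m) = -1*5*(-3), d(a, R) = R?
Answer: 15240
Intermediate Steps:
O(u) = u²
h(m) = 15 (h(m) = -5*(-3) = 15)
T(S, W) = -6 + S + W (T(S, W) = -6 + (S + W) = -6 + S + W)
(T(d(-1, O(3)), h(0)) + 102)*127 = ((-6 + 3² + 15) + 102)*127 = ((-6 + 9 + 15) + 102)*127 = (18 + 102)*127 = 120*127 = 15240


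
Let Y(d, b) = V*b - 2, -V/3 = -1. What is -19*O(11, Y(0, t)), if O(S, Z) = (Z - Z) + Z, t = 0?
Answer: 38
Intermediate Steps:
V = 3 (V = -3*(-1) = 3)
Y(d, b) = -2 + 3*b (Y(d, b) = 3*b - 2 = -2 + 3*b)
O(S, Z) = Z (O(S, Z) = 0 + Z = Z)
-19*O(11, Y(0, t)) = -19*(-2 + 3*0) = -19*(-2 + 0) = -19*(-2) = 38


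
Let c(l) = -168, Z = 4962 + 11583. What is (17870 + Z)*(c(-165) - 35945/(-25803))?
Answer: -147948673985/25803 ≈ -5.7338e+6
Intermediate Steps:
Z = 16545
(17870 + Z)*(c(-165) - 35945/(-25803)) = (17870 + 16545)*(-168 - 35945/(-25803)) = 34415*(-168 - 35945*(-1/25803)) = 34415*(-168 + 35945/25803) = 34415*(-4298959/25803) = -147948673985/25803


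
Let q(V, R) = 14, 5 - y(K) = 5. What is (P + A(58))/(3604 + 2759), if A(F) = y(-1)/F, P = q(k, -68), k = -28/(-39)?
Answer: 2/909 ≈ 0.0022002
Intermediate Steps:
k = 28/39 (k = -28*(-1/39) = 28/39 ≈ 0.71795)
y(K) = 0 (y(K) = 5 - 1*5 = 5 - 5 = 0)
P = 14
A(F) = 0 (A(F) = 0/F = 0)
(P + A(58))/(3604 + 2759) = (14 + 0)/(3604 + 2759) = 14/6363 = 14*(1/6363) = 2/909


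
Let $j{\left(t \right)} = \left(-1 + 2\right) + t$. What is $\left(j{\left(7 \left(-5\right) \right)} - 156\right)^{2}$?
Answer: $36100$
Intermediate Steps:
$j{\left(t \right)} = 1 + t$
$\left(j{\left(7 \left(-5\right) \right)} - 156\right)^{2} = \left(\left(1 + 7 \left(-5\right)\right) - 156\right)^{2} = \left(\left(1 - 35\right) - 156\right)^{2} = \left(-34 - 156\right)^{2} = \left(-190\right)^{2} = 36100$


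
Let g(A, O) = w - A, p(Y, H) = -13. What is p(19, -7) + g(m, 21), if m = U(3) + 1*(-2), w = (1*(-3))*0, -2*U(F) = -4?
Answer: -13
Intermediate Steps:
U(F) = 2 (U(F) = -1/2*(-4) = 2)
w = 0 (w = -3*0 = 0)
m = 0 (m = 2 + 1*(-2) = 2 - 2 = 0)
g(A, O) = -A (g(A, O) = 0 - A = -A)
p(19, -7) + g(m, 21) = -13 - 1*0 = -13 + 0 = -13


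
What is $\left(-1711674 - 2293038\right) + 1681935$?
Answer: $-2322777$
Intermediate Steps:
$\left(-1711674 - 2293038\right) + 1681935 = -4004712 + 1681935 = -2322777$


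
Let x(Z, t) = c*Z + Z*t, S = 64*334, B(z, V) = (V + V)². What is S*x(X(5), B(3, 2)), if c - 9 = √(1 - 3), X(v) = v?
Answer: 2672000 + 106880*I*√2 ≈ 2.672e+6 + 1.5115e+5*I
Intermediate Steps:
c = 9 + I*√2 (c = 9 + √(1 - 3) = 9 + √(-2) = 9 + I*√2 ≈ 9.0 + 1.4142*I)
B(z, V) = 4*V² (B(z, V) = (2*V)² = 4*V²)
S = 21376
x(Z, t) = Z*t + Z*(9 + I*√2) (x(Z, t) = (9 + I*√2)*Z + Z*t = Z*(9 + I*√2) + Z*t = Z*t + Z*(9 + I*√2))
S*x(X(5), B(3, 2)) = 21376*(5*(9 + 4*2² + I*√2)) = 21376*(5*(9 + 4*4 + I*√2)) = 21376*(5*(9 + 16 + I*√2)) = 21376*(5*(25 + I*√2)) = 21376*(125 + 5*I*√2) = 2672000 + 106880*I*√2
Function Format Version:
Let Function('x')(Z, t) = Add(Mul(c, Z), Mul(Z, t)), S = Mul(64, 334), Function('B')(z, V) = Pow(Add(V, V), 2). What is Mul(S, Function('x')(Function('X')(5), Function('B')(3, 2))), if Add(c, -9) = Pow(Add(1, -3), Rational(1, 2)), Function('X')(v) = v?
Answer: Add(2672000, Mul(106880, I, Pow(2, Rational(1, 2)))) ≈ Add(2.6720e+6, Mul(1.5115e+5, I))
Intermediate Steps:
c = Add(9, Mul(I, Pow(2, Rational(1, 2)))) (c = Add(9, Pow(Add(1, -3), Rational(1, 2))) = Add(9, Pow(-2, Rational(1, 2))) = Add(9, Mul(I, Pow(2, Rational(1, 2)))) ≈ Add(9.0000, Mul(1.4142, I)))
Function('B')(z, V) = Mul(4, Pow(V, 2)) (Function('B')(z, V) = Pow(Mul(2, V), 2) = Mul(4, Pow(V, 2)))
S = 21376
Function('x')(Z, t) = Add(Mul(Z, t), Mul(Z, Add(9, Mul(I, Pow(2, Rational(1, 2)))))) (Function('x')(Z, t) = Add(Mul(Add(9, Mul(I, Pow(2, Rational(1, 2)))), Z), Mul(Z, t)) = Add(Mul(Z, Add(9, Mul(I, Pow(2, Rational(1, 2))))), Mul(Z, t)) = Add(Mul(Z, t), Mul(Z, Add(9, Mul(I, Pow(2, Rational(1, 2)))))))
Mul(S, Function('x')(Function('X')(5), Function('B')(3, 2))) = Mul(21376, Mul(5, Add(9, Mul(4, Pow(2, 2)), Mul(I, Pow(2, Rational(1, 2)))))) = Mul(21376, Mul(5, Add(9, Mul(4, 4), Mul(I, Pow(2, Rational(1, 2)))))) = Mul(21376, Mul(5, Add(9, 16, Mul(I, Pow(2, Rational(1, 2)))))) = Mul(21376, Mul(5, Add(25, Mul(I, Pow(2, Rational(1, 2)))))) = Mul(21376, Add(125, Mul(5, I, Pow(2, Rational(1, 2))))) = Add(2672000, Mul(106880, I, Pow(2, Rational(1, 2))))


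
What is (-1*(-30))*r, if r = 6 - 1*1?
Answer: 150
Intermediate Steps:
r = 5 (r = 6 - 1 = 5)
(-1*(-30))*r = -1*(-30)*5 = 30*5 = 150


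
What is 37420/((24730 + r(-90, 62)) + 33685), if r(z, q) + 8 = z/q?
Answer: 290005/452643 ≈ 0.64069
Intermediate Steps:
r(z, q) = -8 + z/q
37420/((24730 + r(-90, 62)) + 33685) = 37420/((24730 + (-8 - 90/62)) + 33685) = 37420/((24730 + (-8 - 90*1/62)) + 33685) = 37420/((24730 + (-8 - 45/31)) + 33685) = 37420/((24730 - 293/31) + 33685) = 37420/(766337/31 + 33685) = 37420/(1810572/31) = 37420*(31/1810572) = 290005/452643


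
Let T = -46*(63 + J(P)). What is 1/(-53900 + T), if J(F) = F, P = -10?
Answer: -1/56338 ≈ -1.7750e-5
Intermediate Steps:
T = -2438 (T = -46*(63 - 10) = -46*53 = -2438)
1/(-53900 + T) = 1/(-53900 - 2438) = 1/(-56338) = -1/56338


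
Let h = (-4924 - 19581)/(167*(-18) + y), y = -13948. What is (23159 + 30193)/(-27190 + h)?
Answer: -100503312/51217195 ≈ -1.9623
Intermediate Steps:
h = 24505/16954 (h = (-4924 - 19581)/(167*(-18) - 13948) = -24505/(-3006 - 13948) = -24505/(-16954) = -24505*(-1/16954) = 24505/16954 ≈ 1.4454)
(23159 + 30193)/(-27190 + h) = (23159 + 30193)/(-27190 + 24505/16954) = 53352/(-460954755/16954) = 53352*(-16954/460954755) = -100503312/51217195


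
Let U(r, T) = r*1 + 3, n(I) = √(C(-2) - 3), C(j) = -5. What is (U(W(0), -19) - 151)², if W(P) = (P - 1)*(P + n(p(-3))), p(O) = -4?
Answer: 21896 + 592*I*√2 ≈ 21896.0 + 837.21*I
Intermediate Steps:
n(I) = 2*I*√2 (n(I) = √(-5 - 3) = √(-8) = 2*I*√2)
W(P) = (-1 + P)*(P + 2*I*√2) (W(P) = (P - 1)*(P + 2*I*√2) = (-1 + P)*(P + 2*I*√2))
U(r, T) = 3 + r (U(r, T) = r + 3 = 3 + r)
(U(W(0), -19) - 151)² = ((3 + (0² - 1*0 - 2*I*√2 + 2*I*0*√2)) - 151)² = ((3 + (0 + 0 - 2*I*√2 + 0)) - 151)² = ((3 - 2*I*√2) - 151)² = (-148 - 2*I*√2)²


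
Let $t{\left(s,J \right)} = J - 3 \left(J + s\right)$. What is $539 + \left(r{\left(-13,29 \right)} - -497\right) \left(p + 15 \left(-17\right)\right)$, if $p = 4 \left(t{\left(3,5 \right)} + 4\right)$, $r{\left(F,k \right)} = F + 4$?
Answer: $-153181$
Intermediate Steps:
$r{\left(F,k \right)} = 4 + F$
$t{\left(s,J \right)} = - 3 s - 2 J$ ($t{\left(s,J \right)} = J - \left(3 J + 3 s\right) = - 3 s - 2 J$)
$p = -60$ ($p = 4 \left(\left(\left(-3\right) 3 - 10\right) + 4\right) = 4 \left(\left(-9 - 10\right) + 4\right) = 4 \left(-19 + 4\right) = 4 \left(-15\right) = -60$)
$539 + \left(r{\left(-13,29 \right)} - -497\right) \left(p + 15 \left(-17\right)\right) = 539 + \left(\left(4 - 13\right) - -497\right) \left(-60 + 15 \left(-17\right)\right) = 539 + \left(-9 + 497\right) \left(-60 - 255\right) = 539 + 488 \left(-315\right) = 539 - 153720 = -153181$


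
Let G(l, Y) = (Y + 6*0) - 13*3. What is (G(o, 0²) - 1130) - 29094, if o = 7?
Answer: -30263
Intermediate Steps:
G(l, Y) = -39 + Y (G(l, Y) = (Y + 0) - 39 = Y - 39 = -39 + Y)
(G(o, 0²) - 1130) - 29094 = ((-39 + 0²) - 1130) - 29094 = ((-39 + 0) - 1130) - 29094 = (-39 - 1130) - 29094 = -1169 - 29094 = -30263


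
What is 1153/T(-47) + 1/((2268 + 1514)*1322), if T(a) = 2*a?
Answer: -2882386959/234990788 ≈ -12.266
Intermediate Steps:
1153/T(-47) + 1/((2268 + 1514)*1322) = 1153/((2*(-47))) + 1/((2268 + 1514)*1322) = 1153/(-94) + (1/1322)/3782 = 1153*(-1/94) + (1/3782)*(1/1322) = -1153/94 + 1/4999804 = -2882386959/234990788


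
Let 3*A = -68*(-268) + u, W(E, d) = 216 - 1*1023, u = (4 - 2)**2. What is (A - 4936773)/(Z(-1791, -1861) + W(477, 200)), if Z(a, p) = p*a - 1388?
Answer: -4930697/3330856 ≈ -1.4803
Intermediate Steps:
u = 4 (u = 2**2 = 4)
W(E, d) = -807 (W(E, d) = 216 - 1023 = -807)
A = 6076 (A = (-68*(-268) + 4)/3 = (18224 + 4)/3 = (1/3)*18228 = 6076)
Z(a, p) = -1388 + a*p (Z(a, p) = a*p - 1388 = -1388 + a*p)
(A - 4936773)/(Z(-1791, -1861) + W(477, 200)) = (6076 - 4936773)/((-1388 - 1791*(-1861)) - 807) = -4930697/((-1388 + 3333051) - 807) = -4930697/(3331663 - 807) = -4930697/3330856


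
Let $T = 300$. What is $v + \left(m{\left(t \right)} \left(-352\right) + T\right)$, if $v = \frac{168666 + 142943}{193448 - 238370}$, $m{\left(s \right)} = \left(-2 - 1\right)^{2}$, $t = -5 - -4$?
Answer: $- \frac{129147905}{44922} \approx -2874.9$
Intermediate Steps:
$t = -1$ ($t = -5 + 4 = -1$)
$m{\left(s \right)} = 9$ ($m{\left(s \right)} = \left(-3\right)^{2} = 9$)
$v = - \frac{311609}{44922}$ ($v = \frac{311609}{-44922} = 311609 \left(- \frac{1}{44922}\right) = - \frac{311609}{44922} \approx -6.9367$)
$v + \left(m{\left(t \right)} \left(-352\right) + T\right) = - \frac{311609}{44922} + \left(9 \left(-352\right) + 300\right) = - \frac{311609}{44922} + \left(-3168 + 300\right) = - \frac{311609}{44922} - 2868 = - \frac{129147905}{44922}$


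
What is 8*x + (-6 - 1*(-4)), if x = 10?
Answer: 78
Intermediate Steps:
8*x + (-6 - 1*(-4)) = 8*10 + (-6 - 1*(-4)) = 80 + (-6 + 4) = 80 - 2 = 78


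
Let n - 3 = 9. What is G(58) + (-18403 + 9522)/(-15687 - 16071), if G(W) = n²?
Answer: 4582033/31758 ≈ 144.28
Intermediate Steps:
n = 12 (n = 3 + 9 = 12)
G(W) = 144 (G(W) = 12² = 144)
G(58) + (-18403 + 9522)/(-15687 - 16071) = 144 + (-18403 + 9522)/(-15687 - 16071) = 144 - 8881/(-31758) = 144 - 8881*(-1/31758) = 144 + 8881/31758 = 4582033/31758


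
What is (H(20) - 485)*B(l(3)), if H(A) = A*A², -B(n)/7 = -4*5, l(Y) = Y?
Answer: 1052100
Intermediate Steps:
B(n) = 140 (B(n) = -(-28)*5 = -7*(-20) = 140)
H(A) = A³
(H(20) - 485)*B(l(3)) = (20³ - 485)*140 = (8000 - 485)*140 = 7515*140 = 1052100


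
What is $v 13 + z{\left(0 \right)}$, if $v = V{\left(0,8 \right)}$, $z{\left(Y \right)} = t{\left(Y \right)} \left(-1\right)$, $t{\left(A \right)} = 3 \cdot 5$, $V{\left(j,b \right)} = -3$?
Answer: $-54$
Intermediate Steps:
$t{\left(A \right)} = 15$
$z{\left(Y \right)} = -15$ ($z{\left(Y \right)} = 15 \left(-1\right) = -15$)
$v = -3$
$v 13 + z{\left(0 \right)} = \left(-3\right) 13 - 15 = -39 - 15 = -54$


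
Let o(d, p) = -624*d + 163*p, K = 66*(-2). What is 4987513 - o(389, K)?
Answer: 5251765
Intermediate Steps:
K = -132
4987513 - o(389, K) = 4987513 - (-624*389 + 163*(-132)) = 4987513 - (-242736 - 21516) = 4987513 - 1*(-264252) = 4987513 + 264252 = 5251765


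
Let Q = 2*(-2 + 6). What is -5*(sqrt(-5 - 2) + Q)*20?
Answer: -800 - 100*I*sqrt(7) ≈ -800.0 - 264.58*I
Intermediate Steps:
Q = 8 (Q = 2*4 = 8)
-5*(sqrt(-5 - 2) + Q)*20 = -5*(sqrt(-5 - 2) + 8)*20 = -5*(sqrt(-7) + 8)*20 = -5*(I*sqrt(7) + 8)*20 = -5*(8 + I*sqrt(7))*20 = (-40 - 5*I*sqrt(7))*20 = -800 - 100*I*sqrt(7)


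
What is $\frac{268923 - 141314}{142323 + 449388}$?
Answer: $\frac{127609}{591711} \approx 0.21566$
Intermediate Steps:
$\frac{268923 - 141314}{142323 + 449388} = \frac{127609}{591711}$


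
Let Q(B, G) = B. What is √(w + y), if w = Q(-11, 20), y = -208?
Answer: I*√219 ≈ 14.799*I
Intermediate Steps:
w = -11
√(w + y) = √(-11 - 208) = √(-219) = I*√219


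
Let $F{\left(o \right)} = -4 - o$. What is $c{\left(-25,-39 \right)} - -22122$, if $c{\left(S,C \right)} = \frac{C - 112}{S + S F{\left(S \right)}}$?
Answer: $\frac{12167251}{550} \approx 22122.0$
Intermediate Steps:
$c{\left(S,C \right)} = \frac{-112 + C}{S + S \left(-4 - S\right)}$ ($c{\left(S,C \right)} = \frac{C - 112}{S + S \left(-4 - S\right)} = \frac{-112 + C}{S + S \left(-4 - S\right)}$)
$c{\left(-25,-39 \right)} - -22122 = \frac{112 - -39}{\left(-25\right) \left(3 - 25\right)} - -22122 = - \frac{112 + 39}{25 \left(-22\right)} + 22122 = \left(- \frac{1}{25}\right) \left(- \frac{1}{22}\right) 151 + 22122 = \frac{151}{550} + 22122 = \frac{12167251}{550}$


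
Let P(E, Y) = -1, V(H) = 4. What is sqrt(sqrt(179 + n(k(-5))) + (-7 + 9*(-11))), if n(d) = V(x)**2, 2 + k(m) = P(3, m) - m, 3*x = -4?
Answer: sqrt(-106 + sqrt(195)) ≈ 9.5935*I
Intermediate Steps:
x = -4/3 (x = (1/3)*(-4) = -4/3 ≈ -1.3333)
k(m) = -3 - m (k(m) = -2 + (-1 - m) = -3 - m)
n(d) = 16 (n(d) = 4**2 = 16)
sqrt(sqrt(179 + n(k(-5))) + (-7 + 9*(-11))) = sqrt(sqrt(179 + 16) + (-7 + 9*(-11))) = sqrt(sqrt(195) + (-7 - 99)) = sqrt(sqrt(195) - 106) = sqrt(-106 + sqrt(195))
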